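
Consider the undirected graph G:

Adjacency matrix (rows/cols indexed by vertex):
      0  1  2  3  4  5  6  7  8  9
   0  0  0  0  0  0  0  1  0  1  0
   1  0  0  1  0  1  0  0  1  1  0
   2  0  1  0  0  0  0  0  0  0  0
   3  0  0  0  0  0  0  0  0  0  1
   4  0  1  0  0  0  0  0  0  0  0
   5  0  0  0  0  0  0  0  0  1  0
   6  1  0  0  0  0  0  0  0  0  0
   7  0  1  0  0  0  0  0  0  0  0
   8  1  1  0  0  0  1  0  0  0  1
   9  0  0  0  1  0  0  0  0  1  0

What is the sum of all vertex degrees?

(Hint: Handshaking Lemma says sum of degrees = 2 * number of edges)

Count edges: 9 edges.
By Handshaking Lemma: sum of degrees = 2 * 9 = 18.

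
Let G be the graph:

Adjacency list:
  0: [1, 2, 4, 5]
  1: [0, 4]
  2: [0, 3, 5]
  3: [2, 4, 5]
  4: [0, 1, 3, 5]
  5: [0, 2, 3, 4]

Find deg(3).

Vertex 3 has neighbors [2, 4, 5], so deg(3) = 3.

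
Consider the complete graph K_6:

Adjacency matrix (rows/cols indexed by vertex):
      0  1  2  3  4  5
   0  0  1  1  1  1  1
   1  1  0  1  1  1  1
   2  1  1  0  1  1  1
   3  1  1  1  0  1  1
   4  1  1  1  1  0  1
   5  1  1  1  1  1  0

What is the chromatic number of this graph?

In K_6, every vertex is adjacent to every other vertex.
Each vertex needs a unique color.
Chromatic number = 6.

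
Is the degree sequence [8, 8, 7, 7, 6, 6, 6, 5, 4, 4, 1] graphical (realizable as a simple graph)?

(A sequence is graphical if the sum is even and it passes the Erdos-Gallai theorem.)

Sum of degrees = 62. Sum is even and passes Erdos-Gallai. The sequence IS graphical.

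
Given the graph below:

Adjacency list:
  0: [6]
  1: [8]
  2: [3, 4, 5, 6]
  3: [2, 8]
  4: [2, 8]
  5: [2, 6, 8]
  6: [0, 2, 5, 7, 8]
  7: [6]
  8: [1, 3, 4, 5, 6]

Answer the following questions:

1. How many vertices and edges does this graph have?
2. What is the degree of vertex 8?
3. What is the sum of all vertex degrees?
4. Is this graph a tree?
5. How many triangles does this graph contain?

Count: 9 vertices, 12 edges.
Vertex 8 has neighbors [1, 3, 4, 5, 6], degree = 5.
Handshaking lemma: 2 * 12 = 24.
A tree on 9 vertices has 8 edges. This graph has 12 edges (4 extra). Not a tree.
Number of triangles = 2.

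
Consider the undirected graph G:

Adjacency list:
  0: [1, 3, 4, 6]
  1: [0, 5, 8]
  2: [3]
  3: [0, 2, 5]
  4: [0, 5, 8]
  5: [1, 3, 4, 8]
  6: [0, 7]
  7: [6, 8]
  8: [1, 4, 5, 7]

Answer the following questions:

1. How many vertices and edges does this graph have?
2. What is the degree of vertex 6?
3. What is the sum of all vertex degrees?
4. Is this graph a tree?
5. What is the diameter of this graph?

Count: 9 vertices, 13 edges.
Vertex 6 has neighbors [0, 7], degree = 2.
Handshaking lemma: 2 * 13 = 26.
A tree on 9 vertices has 8 edges. This graph has 13 edges (5 extra). Not a tree.
Diameter (longest shortest path) = 4.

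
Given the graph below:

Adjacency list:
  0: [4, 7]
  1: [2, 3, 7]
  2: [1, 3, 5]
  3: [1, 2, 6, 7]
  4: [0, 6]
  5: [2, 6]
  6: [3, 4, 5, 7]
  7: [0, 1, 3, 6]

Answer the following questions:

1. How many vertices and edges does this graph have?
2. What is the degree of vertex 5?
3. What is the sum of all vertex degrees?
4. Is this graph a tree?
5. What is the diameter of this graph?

Count: 8 vertices, 12 edges.
Vertex 5 has neighbors [2, 6], degree = 2.
Handshaking lemma: 2 * 12 = 24.
A tree on 8 vertices has 7 edges. This graph has 12 edges (5 extra). Not a tree.
Diameter (longest shortest path) = 3.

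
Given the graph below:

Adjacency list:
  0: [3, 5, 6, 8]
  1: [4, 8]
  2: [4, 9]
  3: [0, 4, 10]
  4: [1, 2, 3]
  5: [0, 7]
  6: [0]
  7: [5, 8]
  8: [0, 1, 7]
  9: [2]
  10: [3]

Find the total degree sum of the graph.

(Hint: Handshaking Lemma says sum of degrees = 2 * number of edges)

Count edges: 12 edges.
By Handshaking Lemma: sum of degrees = 2 * 12 = 24.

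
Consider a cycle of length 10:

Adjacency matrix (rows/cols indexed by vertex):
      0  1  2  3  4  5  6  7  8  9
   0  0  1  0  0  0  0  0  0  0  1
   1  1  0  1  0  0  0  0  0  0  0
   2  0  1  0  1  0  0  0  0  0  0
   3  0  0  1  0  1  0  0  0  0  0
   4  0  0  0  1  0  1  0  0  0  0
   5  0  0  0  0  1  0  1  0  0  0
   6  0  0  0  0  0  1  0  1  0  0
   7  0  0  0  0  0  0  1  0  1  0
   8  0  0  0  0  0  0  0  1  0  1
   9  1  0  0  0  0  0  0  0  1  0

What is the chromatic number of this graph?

This is an even cycle (C_10). Even cycles are bipartite.
Chromatic number = 2.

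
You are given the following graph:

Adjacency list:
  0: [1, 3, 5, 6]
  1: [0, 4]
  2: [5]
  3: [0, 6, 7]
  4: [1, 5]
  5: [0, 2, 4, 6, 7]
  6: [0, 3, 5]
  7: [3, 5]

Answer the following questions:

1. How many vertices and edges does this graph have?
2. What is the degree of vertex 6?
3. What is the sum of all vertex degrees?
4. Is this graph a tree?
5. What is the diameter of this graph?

Count: 8 vertices, 11 edges.
Vertex 6 has neighbors [0, 3, 5], degree = 3.
Handshaking lemma: 2 * 11 = 22.
A tree on 8 vertices has 7 edges. This graph has 11 edges (4 extra). Not a tree.
Diameter (longest shortest path) = 3.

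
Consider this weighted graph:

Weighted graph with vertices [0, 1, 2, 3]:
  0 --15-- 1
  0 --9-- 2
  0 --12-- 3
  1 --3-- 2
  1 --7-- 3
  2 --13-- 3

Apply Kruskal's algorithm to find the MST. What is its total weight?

Applying Kruskal's algorithm (sort edges by weight, add if no cycle):
  Add (1,2) w=3
  Add (1,3) w=7
  Add (0,2) w=9
  Skip (0,3) w=12 (creates cycle)
  Skip (2,3) w=13 (creates cycle)
  Skip (0,1) w=15 (creates cycle)
MST weight = 19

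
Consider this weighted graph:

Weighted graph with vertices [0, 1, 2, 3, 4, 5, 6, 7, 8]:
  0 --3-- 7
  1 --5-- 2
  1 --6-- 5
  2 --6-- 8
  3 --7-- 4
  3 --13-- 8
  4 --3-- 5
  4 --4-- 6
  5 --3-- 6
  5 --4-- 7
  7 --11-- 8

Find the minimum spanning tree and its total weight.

Applying Kruskal's algorithm (sort edges by weight, add if no cycle):
  Add (0,7) w=3
  Add (4,5) w=3
  Add (5,6) w=3
  Skip (4,6) w=4 (creates cycle)
  Add (5,7) w=4
  Add (1,2) w=5
  Add (1,5) w=6
  Add (2,8) w=6
  Add (3,4) w=7
  Skip (7,8) w=11 (creates cycle)
  Skip (3,8) w=13 (creates cycle)
MST weight = 37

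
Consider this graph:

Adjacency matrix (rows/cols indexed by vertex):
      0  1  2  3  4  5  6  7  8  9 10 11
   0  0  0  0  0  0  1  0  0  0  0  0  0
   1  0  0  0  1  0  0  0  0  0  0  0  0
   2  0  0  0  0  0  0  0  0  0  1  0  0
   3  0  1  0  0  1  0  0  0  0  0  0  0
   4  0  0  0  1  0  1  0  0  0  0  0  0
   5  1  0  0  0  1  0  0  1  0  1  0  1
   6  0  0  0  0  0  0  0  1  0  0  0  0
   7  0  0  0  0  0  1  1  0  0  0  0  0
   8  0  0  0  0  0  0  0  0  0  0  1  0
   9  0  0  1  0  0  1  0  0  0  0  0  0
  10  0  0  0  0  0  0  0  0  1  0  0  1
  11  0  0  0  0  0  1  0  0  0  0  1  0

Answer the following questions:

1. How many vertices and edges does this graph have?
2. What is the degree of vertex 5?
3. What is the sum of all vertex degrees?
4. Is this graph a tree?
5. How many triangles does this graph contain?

Count: 12 vertices, 11 edges.
Vertex 5 has neighbors [0, 4, 7, 9, 11], degree = 5.
Handshaking lemma: 2 * 11 = 22.
A graph is a tree iff it is connected and has exactly n-1 edges. This graph is connected (all 12 vertices in one component) and has 12-1 = 11 edges. It is a tree.
Number of triangles = 0.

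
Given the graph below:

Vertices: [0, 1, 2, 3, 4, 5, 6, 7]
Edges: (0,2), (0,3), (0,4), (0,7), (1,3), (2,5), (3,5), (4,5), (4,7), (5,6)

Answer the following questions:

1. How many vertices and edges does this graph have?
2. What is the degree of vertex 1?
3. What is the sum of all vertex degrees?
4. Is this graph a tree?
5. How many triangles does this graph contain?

Count: 8 vertices, 10 edges.
Vertex 1 has neighbors [3], degree = 1.
Handshaking lemma: 2 * 10 = 20.
A tree on 8 vertices has 7 edges. This graph has 10 edges (3 extra). Not a tree.
Number of triangles = 1.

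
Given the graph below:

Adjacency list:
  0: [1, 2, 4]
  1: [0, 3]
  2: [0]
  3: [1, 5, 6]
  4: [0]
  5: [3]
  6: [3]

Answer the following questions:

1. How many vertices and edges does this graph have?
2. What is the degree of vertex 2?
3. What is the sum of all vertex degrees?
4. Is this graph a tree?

Count: 7 vertices, 6 edges.
Vertex 2 has neighbors [0], degree = 1.
Handshaking lemma: 2 * 6 = 12.
A graph is a tree iff it is connected and has exactly n-1 edges. This graph is connected (all 7 vertices in one component) and has 7-1 = 6 edges. It is a tree.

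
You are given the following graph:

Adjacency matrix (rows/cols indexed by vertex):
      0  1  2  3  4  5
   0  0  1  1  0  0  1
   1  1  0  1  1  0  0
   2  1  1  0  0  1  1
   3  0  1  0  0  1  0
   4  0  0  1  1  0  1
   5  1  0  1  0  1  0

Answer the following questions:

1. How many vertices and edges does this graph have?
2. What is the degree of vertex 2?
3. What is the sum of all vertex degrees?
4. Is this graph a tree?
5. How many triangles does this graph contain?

Count: 6 vertices, 9 edges.
Vertex 2 has neighbors [0, 1, 4, 5], degree = 4.
Handshaking lemma: 2 * 9 = 18.
A tree on 6 vertices has 5 edges. This graph has 9 edges (4 extra). Not a tree.
Number of triangles = 3.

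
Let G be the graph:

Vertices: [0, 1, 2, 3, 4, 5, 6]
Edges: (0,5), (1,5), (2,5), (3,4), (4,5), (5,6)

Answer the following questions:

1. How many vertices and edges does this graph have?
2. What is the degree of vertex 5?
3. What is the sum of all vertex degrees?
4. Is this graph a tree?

Count: 7 vertices, 6 edges.
Vertex 5 has neighbors [0, 1, 2, 4, 6], degree = 5.
Handshaking lemma: 2 * 6 = 12.
A graph is a tree iff it is connected and has exactly n-1 edges. This graph is connected (all 7 vertices in one component) and has 7-1 = 6 edges. It is a tree.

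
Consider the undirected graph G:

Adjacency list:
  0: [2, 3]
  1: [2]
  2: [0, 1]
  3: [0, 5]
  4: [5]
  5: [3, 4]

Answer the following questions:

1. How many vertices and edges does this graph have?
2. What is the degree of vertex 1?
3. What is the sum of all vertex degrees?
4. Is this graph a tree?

Count: 6 vertices, 5 edges.
Vertex 1 has neighbors [2], degree = 1.
Handshaking lemma: 2 * 5 = 10.
A graph is a tree iff it is connected and has exactly n-1 edges. This graph is connected (all 6 vertices in one component) and has 6-1 = 5 edges. It is a tree.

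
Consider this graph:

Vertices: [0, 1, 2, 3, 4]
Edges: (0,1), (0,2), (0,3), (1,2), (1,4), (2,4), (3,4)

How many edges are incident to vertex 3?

Vertex 3 has neighbors [0, 4], so deg(3) = 2.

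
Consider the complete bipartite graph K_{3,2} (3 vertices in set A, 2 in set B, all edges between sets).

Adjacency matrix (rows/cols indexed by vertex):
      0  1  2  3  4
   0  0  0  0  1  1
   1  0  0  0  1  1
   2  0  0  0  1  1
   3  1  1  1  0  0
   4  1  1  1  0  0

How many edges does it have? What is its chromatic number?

K_{3,2} has 3 * 2 = 6 edges.
Bipartite graphs have chromatic number 2 (color each partition differently).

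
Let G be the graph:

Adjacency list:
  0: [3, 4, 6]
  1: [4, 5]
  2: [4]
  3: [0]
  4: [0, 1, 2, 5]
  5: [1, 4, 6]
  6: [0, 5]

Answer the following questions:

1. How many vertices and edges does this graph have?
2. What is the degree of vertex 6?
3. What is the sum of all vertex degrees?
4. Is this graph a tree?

Count: 7 vertices, 8 edges.
Vertex 6 has neighbors [0, 5], degree = 2.
Handshaking lemma: 2 * 8 = 16.
A tree on 7 vertices has 6 edges. This graph has 8 edges (2 extra). Not a tree.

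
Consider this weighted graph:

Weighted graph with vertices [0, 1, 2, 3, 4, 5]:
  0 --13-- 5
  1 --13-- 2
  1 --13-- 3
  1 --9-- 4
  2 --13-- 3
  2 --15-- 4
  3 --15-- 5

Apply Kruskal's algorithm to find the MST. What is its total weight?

Applying Kruskal's algorithm (sort edges by weight, add if no cycle):
  Add (1,4) w=9
  Add (0,5) w=13
  Add (1,3) w=13
  Add (1,2) w=13
  Skip (2,3) w=13 (creates cycle)
  Skip (2,4) w=15 (creates cycle)
  Add (3,5) w=15
MST weight = 63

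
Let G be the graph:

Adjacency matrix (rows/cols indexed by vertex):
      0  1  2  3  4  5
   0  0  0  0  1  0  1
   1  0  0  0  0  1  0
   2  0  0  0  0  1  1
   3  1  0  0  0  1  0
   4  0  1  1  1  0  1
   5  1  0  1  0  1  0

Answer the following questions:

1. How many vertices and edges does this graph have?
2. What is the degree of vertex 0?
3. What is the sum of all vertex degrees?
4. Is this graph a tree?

Count: 6 vertices, 7 edges.
Vertex 0 has neighbors [3, 5], degree = 2.
Handshaking lemma: 2 * 7 = 14.
A tree on 6 vertices has 5 edges. This graph has 7 edges (2 extra). Not a tree.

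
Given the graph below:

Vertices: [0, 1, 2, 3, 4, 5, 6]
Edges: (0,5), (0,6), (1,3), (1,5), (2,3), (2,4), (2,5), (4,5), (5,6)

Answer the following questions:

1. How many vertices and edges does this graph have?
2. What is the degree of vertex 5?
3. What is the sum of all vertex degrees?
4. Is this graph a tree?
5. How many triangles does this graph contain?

Count: 7 vertices, 9 edges.
Vertex 5 has neighbors [0, 1, 2, 4, 6], degree = 5.
Handshaking lemma: 2 * 9 = 18.
A tree on 7 vertices has 6 edges. This graph has 9 edges (3 extra). Not a tree.
Number of triangles = 2.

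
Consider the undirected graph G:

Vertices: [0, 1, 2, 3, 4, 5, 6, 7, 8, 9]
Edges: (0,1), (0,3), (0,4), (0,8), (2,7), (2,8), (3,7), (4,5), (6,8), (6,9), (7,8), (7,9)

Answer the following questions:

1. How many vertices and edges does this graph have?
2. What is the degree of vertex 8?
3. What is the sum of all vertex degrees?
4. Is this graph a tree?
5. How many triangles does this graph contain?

Count: 10 vertices, 12 edges.
Vertex 8 has neighbors [0, 2, 6, 7], degree = 4.
Handshaking lemma: 2 * 12 = 24.
A tree on 10 vertices has 9 edges. This graph has 12 edges (3 extra). Not a tree.
Number of triangles = 1.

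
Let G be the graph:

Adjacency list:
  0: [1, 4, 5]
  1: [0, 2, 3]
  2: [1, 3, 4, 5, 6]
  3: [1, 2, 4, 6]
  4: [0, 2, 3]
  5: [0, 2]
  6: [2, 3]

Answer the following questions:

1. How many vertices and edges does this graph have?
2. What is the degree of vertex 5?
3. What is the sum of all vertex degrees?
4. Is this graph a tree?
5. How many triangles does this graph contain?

Count: 7 vertices, 11 edges.
Vertex 5 has neighbors [0, 2], degree = 2.
Handshaking lemma: 2 * 11 = 22.
A tree on 7 vertices has 6 edges. This graph has 11 edges (5 extra). Not a tree.
Number of triangles = 3.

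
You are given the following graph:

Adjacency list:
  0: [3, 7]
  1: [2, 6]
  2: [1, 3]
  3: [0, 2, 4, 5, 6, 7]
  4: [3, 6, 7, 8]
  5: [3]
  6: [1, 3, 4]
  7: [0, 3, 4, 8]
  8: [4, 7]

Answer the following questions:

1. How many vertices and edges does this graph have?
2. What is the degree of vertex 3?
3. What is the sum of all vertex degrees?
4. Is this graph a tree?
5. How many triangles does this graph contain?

Count: 9 vertices, 13 edges.
Vertex 3 has neighbors [0, 2, 4, 5, 6, 7], degree = 6.
Handshaking lemma: 2 * 13 = 26.
A tree on 9 vertices has 8 edges. This graph has 13 edges (5 extra). Not a tree.
Number of triangles = 4.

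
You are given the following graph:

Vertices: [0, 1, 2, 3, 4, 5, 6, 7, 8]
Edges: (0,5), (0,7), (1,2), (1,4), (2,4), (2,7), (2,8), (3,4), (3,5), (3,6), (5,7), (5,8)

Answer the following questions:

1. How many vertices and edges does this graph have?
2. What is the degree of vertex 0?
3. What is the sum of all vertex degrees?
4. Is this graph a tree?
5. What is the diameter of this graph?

Count: 9 vertices, 12 edges.
Vertex 0 has neighbors [5, 7], degree = 2.
Handshaking lemma: 2 * 12 = 24.
A tree on 9 vertices has 8 edges. This graph has 12 edges (4 extra). Not a tree.
Diameter (longest shortest path) = 3.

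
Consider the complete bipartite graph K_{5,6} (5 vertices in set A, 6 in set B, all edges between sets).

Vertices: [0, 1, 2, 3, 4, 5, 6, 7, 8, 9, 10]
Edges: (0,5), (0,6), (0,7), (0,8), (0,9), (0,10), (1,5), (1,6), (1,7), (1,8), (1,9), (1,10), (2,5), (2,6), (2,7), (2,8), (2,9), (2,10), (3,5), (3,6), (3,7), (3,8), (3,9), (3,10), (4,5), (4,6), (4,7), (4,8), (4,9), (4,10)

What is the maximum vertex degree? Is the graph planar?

Set-A vertices have degree 6; set-B vertices have degree 5. Maximum degree = max(5,6) = 6.
K_{5,6} contains K_{3,3} as a subgraph (since both sides have >= 3 vertices); by Kuratowski's theorem it is not planar.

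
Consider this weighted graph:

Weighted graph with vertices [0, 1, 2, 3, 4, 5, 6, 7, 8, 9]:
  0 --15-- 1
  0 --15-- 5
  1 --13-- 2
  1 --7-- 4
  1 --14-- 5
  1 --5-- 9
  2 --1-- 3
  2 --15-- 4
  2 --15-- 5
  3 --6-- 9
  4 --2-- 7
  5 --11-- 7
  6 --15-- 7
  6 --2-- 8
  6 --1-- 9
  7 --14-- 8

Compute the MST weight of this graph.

Applying Kruskal's algorithm (sort edges by weight, add if no cycle):
  Add (2,3) w=1
  Add (6,9) w=1
  Add (4,7) w=2
  Add (6,8) w=2
  Add (1,9) w=5
  Add (3,9) w=6
  Add (1,4) w=7
  Add (5,7) w=11
  Skip (1,2) w=13 (creates cycle)
  Skip (1,5) w=14 (creates cycle)
  Skip (7,8) w=14 (creates cycle)
  Add (0,5) w=15
  Skip (0,1) w=15 (creates cycle)
  Skip (2,4) w=15 (creates cycle)
  Skip (2,5) w=15 (creates cycle)
  Skip (6,7) w=15 (creates cycle)
MST weight = 50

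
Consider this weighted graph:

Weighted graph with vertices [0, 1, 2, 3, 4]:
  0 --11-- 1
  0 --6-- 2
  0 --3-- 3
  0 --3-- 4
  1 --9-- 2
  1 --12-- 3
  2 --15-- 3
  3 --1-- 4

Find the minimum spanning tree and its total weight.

Applying Kruskal's algorithm (sort edges by weight, add if no cycle):
  Add (3,4) w=1
  Add (0,3) w=3
  Skip (0,4) w=3 (creates cycle)
  Add (0,2) w=6
  Add (1,2) w=9
  Skip (0,1) w=11 (creates cycle)
  Skip (1,3) w=12 (creates cycle)
  Skip (2,3) w=15 (creates cycle)
MST weight = 19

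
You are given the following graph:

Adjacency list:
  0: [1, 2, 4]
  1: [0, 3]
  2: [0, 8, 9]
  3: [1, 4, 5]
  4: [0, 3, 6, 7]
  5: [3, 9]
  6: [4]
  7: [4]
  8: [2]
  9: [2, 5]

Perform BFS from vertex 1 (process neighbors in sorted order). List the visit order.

BFS from vertex 1 (neighbors processed in ascending order):
Visit order: 1, 0, 3, 2, 4, 5, 8, 9, 6, 7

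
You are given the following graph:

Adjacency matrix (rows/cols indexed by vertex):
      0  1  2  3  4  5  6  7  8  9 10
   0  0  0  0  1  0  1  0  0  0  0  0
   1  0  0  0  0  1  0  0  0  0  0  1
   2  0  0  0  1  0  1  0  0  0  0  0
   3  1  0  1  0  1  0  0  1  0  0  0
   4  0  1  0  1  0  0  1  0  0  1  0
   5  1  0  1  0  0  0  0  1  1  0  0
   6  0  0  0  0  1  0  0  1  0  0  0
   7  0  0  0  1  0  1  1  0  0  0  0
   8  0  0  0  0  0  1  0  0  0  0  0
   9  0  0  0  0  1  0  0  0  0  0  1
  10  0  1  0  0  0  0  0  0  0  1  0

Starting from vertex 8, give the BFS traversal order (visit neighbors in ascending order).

BFS from vertex 8 (neighbors processed in ascending order):
Visit order: 8, 5, 0, 2, 7, 3, 6, 4, 1, 9, 10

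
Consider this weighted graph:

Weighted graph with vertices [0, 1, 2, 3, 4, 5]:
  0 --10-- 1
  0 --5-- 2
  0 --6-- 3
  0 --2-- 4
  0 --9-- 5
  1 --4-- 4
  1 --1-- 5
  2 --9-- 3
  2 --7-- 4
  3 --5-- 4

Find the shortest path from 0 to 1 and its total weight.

Using Dijkstra's algorithm from vertex 0:
Shortest path: 0 -> 4 -> 1
Total weight: 2 + 4 = 6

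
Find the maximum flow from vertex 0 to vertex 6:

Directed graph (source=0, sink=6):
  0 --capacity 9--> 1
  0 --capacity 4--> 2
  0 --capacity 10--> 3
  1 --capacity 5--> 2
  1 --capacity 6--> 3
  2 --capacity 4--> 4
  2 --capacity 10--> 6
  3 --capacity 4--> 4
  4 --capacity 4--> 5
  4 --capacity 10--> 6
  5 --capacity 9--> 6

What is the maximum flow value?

Computing max flow:
  Flow on (0->1): 5/9
  Flow on (0->2): 4/4
  Flow on (0->3): 4/10
  Flow on (1->2): 5/5
  Flow on (2->6): 9/10
  Flow on (3->4): 4/4
  Flow on (4->6): 4/10
Maximum flow = 13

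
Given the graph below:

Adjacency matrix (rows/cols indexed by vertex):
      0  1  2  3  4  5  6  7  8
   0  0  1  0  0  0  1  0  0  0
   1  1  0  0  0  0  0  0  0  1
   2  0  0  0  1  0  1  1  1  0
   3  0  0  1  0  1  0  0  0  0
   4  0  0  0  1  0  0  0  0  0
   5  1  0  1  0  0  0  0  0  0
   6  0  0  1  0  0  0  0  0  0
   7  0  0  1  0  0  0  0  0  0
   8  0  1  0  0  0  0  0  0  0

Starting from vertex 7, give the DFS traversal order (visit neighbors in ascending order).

DFS from vertex 7 (neighbors processed in ascending order):
Visit order: 7, 2, 3, 4, 5, 0, 1, 8, 6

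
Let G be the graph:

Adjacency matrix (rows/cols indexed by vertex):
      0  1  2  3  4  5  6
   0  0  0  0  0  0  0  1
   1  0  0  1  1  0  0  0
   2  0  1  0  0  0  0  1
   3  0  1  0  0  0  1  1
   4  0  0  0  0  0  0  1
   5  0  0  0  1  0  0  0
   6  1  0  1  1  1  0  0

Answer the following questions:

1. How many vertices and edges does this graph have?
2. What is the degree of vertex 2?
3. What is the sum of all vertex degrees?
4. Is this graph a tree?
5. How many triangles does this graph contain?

Count: 7 vertices, 7 edges.
Vertex 2 has neighbors [1, 6], degree = 2.
Handshaking lemma: 2 * 7 = 14.
A tree on 7 vertices has 6 edges. This graph has 7 edges (1 extra). Not a tree.
Number of triangles = 0.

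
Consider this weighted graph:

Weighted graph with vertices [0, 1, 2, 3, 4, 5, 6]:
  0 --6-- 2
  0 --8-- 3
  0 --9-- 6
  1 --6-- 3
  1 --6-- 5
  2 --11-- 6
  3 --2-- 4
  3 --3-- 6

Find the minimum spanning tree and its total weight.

Applying Kruskal's algorithm (sort edges by weight, add if no cycle):
  Add (3,4) w=2
  Add (3,6) w=3
  Add (0,2) w=6
  Add (1,3) w=6
  Add (1,5) w=6
  Add (0,3) w=8
  Skip (0,6) w=9 (creates cycle)
  Skip (2,6) w=11 (creates cycle)
MST weight = 31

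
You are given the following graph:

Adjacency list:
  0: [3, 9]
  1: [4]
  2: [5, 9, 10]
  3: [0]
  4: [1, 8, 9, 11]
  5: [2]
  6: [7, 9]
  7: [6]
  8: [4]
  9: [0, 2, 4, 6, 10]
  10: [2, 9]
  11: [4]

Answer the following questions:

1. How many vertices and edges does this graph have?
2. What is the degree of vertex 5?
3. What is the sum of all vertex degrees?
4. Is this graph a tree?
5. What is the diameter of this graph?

Count: 12 vertices, 12 edges.
Vertex 5 has neighbors [2], degree = 1.
Handshaking lemma: 2 * 12 = 24.
A tree on 12 vertices has 11 edges. This graph has 12 edges (1 extra). Not a tree.
Diameter (longest shortest path) = 4.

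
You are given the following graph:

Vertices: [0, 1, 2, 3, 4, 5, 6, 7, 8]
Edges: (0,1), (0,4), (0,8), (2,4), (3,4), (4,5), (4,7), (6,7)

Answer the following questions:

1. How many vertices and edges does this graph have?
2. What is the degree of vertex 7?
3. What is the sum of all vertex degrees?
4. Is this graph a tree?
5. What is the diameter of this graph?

Count: 9 vertices, 8 edges.
Vertex 7 has neighbors [4, 6], degree = 2.
Handshaking lemma: 2 * 8 = 16.
A graph is a tree iff it is connected and has exactly n-1 edges. This graph is connected (all 9 vertices in one component) and has 9-1 = 8 edges. It is a tree.
Diameter (longest shortest path) = 4.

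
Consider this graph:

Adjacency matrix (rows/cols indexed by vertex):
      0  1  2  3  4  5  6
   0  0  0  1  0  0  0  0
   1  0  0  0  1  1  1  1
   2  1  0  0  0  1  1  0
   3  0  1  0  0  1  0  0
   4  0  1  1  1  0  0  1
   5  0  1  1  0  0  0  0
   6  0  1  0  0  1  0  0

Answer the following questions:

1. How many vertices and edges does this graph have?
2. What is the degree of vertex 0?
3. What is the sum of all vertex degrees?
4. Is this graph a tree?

Count: 7 vertices, 9 edges.
Vertex 0 has neighbors [2], degree = 1.
Handshaking lemma: 2 * 9 = 18.
A tree on 7 vertices has 6 edges. This graph has 9 edges (3 extra). Not a tree.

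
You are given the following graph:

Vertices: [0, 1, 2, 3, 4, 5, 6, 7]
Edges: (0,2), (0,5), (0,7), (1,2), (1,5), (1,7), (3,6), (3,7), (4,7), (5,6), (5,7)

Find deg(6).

Vertex 6 has neighbors [3, 5], so deg(6) = 2.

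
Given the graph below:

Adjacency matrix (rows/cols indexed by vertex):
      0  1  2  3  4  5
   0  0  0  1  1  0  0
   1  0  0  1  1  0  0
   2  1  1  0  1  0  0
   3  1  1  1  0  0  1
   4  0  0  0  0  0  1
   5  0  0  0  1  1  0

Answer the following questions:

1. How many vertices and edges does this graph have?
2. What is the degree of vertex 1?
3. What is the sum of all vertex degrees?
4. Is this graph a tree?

Count: 6 vertices, 7 edges.
Vertex 1 has neighbors [2, 3], degree = 2.
Handshaking lemma: 2 * 7 = 14.
A tree on 6 vertices has 5 edges. This graph has 7 edges (2 extra). Not a tree.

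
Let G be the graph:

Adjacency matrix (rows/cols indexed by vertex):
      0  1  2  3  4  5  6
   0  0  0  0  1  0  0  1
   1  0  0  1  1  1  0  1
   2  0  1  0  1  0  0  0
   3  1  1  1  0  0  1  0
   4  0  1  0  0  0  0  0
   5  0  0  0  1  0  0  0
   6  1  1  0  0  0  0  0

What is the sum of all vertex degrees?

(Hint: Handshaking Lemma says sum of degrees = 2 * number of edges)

Count edges: 8 edges.
By Handshaking Lemma: sum of degrees = 2 * 8 = 16.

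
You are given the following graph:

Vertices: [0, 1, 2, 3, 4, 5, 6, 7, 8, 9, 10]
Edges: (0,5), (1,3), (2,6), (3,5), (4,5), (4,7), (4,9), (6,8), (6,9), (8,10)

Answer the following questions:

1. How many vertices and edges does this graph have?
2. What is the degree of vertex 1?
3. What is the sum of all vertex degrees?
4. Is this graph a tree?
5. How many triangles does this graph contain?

Count: 11 vertices, 10 edges.
Vertex 1 has neighbors [3], degree = 1.
Handshaking lemma: 2 * 10 = 20.
A graph is a tree iff it is connected and has exactly n-1 edges. This graph is connected (all 11 vertices in one component) and has 11-1 = 10 edges. It is a tree.
Number of triangles = 0.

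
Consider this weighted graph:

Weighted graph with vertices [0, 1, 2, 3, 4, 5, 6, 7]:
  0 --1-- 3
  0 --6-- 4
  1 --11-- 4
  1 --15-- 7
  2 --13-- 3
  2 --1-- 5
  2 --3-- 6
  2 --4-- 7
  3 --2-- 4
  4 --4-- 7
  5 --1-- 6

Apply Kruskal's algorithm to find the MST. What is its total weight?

Applying Kruskal's algorithm (sort edges by weight, add if no cycle):
  Add (0,3) w=1
  Add (2,5) w=1
  Add (5,6) w=1
  Add (3,4) w=2
  Skip (2,6) w=3 (creates cycle)
  Add (2,7) w=4
  Add (4,7) w=4
  Skip (0,4) w=6 (creates cycle)
  Add (1,4) w=11
  Skip (2,3) w=13 (creates cycle)
  Skip (1,7) w=15 (creates cycle)
MST weight = 24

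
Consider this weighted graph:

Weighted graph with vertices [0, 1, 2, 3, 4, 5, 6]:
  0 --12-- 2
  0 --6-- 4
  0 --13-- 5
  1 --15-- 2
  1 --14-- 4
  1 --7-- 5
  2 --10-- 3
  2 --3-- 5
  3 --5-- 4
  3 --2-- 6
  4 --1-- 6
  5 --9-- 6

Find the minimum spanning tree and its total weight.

Applying Kruskal's algorithm (sort edges by weight, add if no cycle):
  Add (4,6) w=1
  Add (3,6) w=2
  Add (2,5) w=3
  Skip (3,4) w=5 (creates cycle)
  Add (0,4) w=6
  Add (1,5) w=7
  Add (5,6) w=9
  Skip (2,3) w=10 (creates cycle)
  Skip (0,2) w=12 (creates cycle)
  Skip (0,5) w=13 (creates cycle)
  Skip (1,4) w=14 (creates cycle)
  Skip (1,2) w=15 (creates cycle)
MST weight = 28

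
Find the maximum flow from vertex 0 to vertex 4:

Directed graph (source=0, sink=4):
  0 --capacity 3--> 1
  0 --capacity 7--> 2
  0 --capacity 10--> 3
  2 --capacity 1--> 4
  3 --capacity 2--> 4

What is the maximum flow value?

Computing max flow:
  Flow on (0->2): 1/7
  Flow on (0->3): 2/10
  Flow on (2->4): 1/1
  Flow on (3->4): 2/2
Maximum flow = 3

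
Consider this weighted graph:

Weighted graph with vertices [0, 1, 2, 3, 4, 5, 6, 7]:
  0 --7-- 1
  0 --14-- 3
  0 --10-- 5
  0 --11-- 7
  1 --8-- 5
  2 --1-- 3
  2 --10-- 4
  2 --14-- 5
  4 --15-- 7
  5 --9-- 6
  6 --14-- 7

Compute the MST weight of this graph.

Applying Kruskal's algorithm (sort edges by weight, add if no cycle):
  Add (2,3) w=1
  Add (0,1) w=7
  Add (1,5) w=8
  Add (5,6) w=9
  Skip (0,5) w=10 (creates cycle)
  Add (2,4) w=10
  Add (0,7) w=11
  Add (0,3) w=14
  Skip (2,5) w=14 (creates cycle)
  Skip (6,7) w=14 (creates cycle)
  Skip (4,7) w=15 (creates cycle)
MST weight = 60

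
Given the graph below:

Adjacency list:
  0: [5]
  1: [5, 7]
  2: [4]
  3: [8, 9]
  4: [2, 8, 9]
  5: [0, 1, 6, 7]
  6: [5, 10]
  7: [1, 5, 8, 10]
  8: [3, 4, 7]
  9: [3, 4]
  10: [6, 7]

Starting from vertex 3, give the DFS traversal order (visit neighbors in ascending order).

DFS from vertex 3 (neighbors processed in ascending order):
Visit order: 3, 8, 4, 2, 9, 7, 1, 5, 0, 6, 10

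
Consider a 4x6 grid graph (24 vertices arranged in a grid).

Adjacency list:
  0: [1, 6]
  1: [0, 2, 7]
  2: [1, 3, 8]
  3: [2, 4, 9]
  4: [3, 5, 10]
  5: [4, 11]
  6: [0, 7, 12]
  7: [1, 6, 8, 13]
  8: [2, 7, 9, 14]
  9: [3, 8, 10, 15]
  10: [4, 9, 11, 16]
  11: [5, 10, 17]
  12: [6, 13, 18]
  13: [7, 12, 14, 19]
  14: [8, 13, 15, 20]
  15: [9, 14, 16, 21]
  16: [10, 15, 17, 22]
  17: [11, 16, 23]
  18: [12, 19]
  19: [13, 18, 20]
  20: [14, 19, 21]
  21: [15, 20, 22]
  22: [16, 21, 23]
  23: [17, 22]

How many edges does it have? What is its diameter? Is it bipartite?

A 4x6 grid has 18 vertical edges and 20 horizontal edges.
Total edges = 18 + 20 = 38.
Diameter = (4-1) + (6-1) = 8 (corner to opposite corner).
Grid graphs are bipartite (checkerboard coloring).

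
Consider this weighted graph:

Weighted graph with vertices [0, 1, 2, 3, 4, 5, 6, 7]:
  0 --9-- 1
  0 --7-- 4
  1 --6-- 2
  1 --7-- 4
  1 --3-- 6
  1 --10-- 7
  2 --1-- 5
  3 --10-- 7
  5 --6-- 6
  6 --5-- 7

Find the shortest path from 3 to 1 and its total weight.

Using Dijkstra's algorithm from vertex 3:
Shortest path: 3 -> 7 -> 6 -> 1
Total weight: 10 + 5 + 3 = 18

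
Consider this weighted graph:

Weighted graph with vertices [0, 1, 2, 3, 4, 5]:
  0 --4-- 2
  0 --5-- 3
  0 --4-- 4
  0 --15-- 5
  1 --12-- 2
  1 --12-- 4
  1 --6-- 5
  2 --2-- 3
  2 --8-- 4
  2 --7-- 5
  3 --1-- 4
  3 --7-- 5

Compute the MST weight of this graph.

Applying Kruskal's algorithm (sort edges by weight, add if no cycle):
  Add (3,4) w=1
  Add (2,3) w=2
  Add (0,4) w=4
  Skip (0,2) w=4 (creates cycle)
  Skip (0,3) w=5 (creates cycle)
  Add (1,5) w=6
  Add (2,5) w=7
  Skip (3,5) w=7 (creates cycle)
  Skip (2,4) w=8 (creates cycle)
  Skip (1,2) w=12 (creates cycle)
  Skip (1,4) w=12 (creates cycle)
  Skip (0,5) w=15 (creates cycle)
MST weight = 20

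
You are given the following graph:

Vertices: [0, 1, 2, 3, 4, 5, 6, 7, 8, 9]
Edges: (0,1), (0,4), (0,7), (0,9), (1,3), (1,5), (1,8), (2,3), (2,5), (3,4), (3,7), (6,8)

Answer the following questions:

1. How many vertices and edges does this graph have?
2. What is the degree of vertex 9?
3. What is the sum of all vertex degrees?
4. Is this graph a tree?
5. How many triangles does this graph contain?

Count: 10 vertices, 12 edges.
Vertex 9 has neighbors [0], degree = 1.
Handshaking lemma: 2 * 12 = 24.
A tree on 10 vertices has 9 edges. This graph has 12 edges (3 extra). Not a tree.
Number of triangles = 0.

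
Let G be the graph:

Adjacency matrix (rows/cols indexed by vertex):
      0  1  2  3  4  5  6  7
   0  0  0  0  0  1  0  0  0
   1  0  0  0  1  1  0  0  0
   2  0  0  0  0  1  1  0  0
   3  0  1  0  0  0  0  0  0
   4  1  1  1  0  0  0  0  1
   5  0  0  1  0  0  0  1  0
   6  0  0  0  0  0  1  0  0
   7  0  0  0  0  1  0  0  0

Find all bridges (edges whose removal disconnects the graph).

A bridge is an edge whose removal increases the number of connected components.
Bridges found: (0,4), (1,3), (1,4), (2,4), (2,5), (4,7), (5,6)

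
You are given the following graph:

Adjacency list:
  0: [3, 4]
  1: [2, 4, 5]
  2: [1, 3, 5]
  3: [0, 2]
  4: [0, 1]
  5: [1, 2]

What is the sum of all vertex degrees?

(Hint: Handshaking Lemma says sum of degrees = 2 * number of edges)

Count edges: 7 edges.
By Handshaking Lemma: sum of degrees = 2 * 7 = 14.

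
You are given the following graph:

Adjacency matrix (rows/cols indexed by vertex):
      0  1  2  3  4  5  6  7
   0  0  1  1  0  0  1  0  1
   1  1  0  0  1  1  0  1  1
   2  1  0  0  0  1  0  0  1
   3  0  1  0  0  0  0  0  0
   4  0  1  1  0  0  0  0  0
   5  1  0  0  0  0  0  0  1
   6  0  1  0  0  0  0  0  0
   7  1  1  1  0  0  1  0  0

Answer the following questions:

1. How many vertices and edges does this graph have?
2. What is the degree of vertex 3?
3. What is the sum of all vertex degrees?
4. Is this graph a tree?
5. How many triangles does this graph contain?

Count: 8 vertices, 11 edges.
Vertex 3 has neighbors [1], degree = 1.
Handshaking lemma: 2 * 11 = 22.
A tree on 8 vertices has 7 edges. This graph has 11 edges (4 extra). Not a tree.
Number of triangles = 3.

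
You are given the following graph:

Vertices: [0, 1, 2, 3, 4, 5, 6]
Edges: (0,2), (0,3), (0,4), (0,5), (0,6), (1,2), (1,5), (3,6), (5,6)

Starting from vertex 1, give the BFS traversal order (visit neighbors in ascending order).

BFS from vertex 1 (neighbors processed in ascending order):
Visit order: 1, 2, 5, 0, 6, 3, 4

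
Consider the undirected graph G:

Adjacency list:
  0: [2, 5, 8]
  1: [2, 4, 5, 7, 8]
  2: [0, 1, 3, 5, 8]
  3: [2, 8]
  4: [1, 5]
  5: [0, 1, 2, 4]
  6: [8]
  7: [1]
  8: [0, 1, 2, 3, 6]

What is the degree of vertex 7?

Vertex 7 has neighbors [1], so deg(7) = 1.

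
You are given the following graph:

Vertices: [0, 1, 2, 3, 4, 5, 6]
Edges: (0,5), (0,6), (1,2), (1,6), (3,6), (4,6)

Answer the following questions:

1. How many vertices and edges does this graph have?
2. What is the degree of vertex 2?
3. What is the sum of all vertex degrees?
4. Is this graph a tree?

Count: 7 vertices, 6 edges.
Vertex 2 has neighbors [1], degree = 1.
Handshaking lemma: 2 * 6 = 12.
A graph is a tree iff it is connected and has exactly n-1 edges. This graph is connected (all 7 vertices in one component) and has 7-1 = 6 edges. It is a tree.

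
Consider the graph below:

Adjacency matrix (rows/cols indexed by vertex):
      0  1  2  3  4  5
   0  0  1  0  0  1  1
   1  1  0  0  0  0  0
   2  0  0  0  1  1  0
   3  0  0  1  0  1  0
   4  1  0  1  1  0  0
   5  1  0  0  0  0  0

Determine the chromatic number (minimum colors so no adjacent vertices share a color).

The graph has a maximum clique of size 3 (lower bound on chromatic number).
A valid 3-coloring: {0: 0, 1: 1, 2: 0, 3: 2, 4: 1, 5: 1}.
Chromatic number = 3.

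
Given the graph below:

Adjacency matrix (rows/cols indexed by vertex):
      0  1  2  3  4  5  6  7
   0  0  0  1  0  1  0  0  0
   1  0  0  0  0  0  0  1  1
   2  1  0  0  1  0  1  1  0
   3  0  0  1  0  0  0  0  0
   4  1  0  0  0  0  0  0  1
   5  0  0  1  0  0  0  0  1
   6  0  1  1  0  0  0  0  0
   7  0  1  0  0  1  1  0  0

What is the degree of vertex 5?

Vertex 5 has neighbors [2, 7], so deg(5) = 2.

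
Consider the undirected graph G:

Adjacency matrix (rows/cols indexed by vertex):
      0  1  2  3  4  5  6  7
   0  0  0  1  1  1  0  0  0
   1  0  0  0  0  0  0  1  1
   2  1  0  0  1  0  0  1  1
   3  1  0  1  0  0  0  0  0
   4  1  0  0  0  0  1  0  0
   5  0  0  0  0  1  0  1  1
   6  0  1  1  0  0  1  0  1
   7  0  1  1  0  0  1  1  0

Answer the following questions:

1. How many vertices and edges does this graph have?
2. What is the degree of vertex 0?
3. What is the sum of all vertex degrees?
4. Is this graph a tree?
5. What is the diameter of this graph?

Count: 8 vertices, 12 edges.
Vertex 0 has neighbors [2, 3, 4], degree = 3.
Handshaking lemma: 2 * 12 = 24.
A tree on 8 vertices has 7 edges. This graph has 12 edges (5 extra). Not a tree.
Diameter (longest shortest path) = 3.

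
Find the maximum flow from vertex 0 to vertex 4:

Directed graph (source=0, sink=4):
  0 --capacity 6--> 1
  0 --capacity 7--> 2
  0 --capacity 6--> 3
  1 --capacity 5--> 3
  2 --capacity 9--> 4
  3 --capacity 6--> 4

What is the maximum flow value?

Computing max flow:
  Flow on (0->1): 5/6
  Flow on (0->2): 7/7
  Flow on (0->3): 1/6
  Flow on (1->3): 5/5
  Flow on (2->4): 7/9
  Flow on (3->4): 6/6
Maximum flow = 13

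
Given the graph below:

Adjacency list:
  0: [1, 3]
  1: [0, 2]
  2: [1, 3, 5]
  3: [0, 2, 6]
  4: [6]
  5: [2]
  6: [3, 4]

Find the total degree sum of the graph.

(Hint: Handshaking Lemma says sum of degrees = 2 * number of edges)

Count edges: 7 edges.
By Handshaking Lemma: sum of degrees = 2 * 7 = 14.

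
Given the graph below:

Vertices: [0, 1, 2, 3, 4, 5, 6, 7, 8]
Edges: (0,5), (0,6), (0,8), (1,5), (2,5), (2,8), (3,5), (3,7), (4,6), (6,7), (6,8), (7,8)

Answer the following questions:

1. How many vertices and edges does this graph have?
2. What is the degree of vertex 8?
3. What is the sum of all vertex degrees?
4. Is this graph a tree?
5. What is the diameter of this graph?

Count: 9 vertices, 12 edges.
Vertex 8 has neighbors [0, 2, 6, 7], degree = 4.
Handshaking lemma: 2 * 12 = 24.
A tree on 9 vertices has 8 edges. This graph has 12 edges (4 extra). Not a tree.
Diameter (longest shortest path) = 4.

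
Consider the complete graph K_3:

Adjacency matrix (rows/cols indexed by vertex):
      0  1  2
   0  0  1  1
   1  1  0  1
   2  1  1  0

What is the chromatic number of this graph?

In K_3, every vertex is adjacent to every other vertex.
Each vertex needs a unique color.
Chromatic number = 3.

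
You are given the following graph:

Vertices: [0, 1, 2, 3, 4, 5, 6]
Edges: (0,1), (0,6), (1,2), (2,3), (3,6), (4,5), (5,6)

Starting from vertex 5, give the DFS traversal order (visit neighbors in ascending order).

DFS from vertex 5 (neighbors processed in ascending order):
Visit order: 5, 4, 6, 0, 1, 2, 3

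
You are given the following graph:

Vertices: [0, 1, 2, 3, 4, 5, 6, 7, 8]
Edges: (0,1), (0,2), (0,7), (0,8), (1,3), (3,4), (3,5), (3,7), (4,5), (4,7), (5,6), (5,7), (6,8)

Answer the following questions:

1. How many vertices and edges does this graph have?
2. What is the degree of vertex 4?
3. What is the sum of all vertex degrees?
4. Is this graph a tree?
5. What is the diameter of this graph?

Count: 9 vertices, 13 edges.
Vertex 4 has neighbors [3, 5, 7], degree = 3.
Handshaking lemma: 2 * 13 = 26.
A tree on 9 vertices has 8 edges. This graph has 13 edges (5 extra). Not a tree.
Diameter (longest shortest path) = 3.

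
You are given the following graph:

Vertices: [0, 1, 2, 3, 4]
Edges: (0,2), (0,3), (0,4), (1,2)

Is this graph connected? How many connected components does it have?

Checking connectivity: the graph has 1 connected component(s).
All vertices are reachable from each other. The graph IS connected.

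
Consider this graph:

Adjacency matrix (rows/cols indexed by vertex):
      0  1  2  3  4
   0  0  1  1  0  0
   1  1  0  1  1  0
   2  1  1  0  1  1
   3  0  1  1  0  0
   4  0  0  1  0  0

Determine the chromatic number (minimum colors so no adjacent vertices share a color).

The graph has a maximum clique of size 3 (lower bound on chromatic number).
A valid 3-coloring: {0: 2, 1: 1, 2: 0, 3: 2, 4: 1}.
Chromatic number = 3.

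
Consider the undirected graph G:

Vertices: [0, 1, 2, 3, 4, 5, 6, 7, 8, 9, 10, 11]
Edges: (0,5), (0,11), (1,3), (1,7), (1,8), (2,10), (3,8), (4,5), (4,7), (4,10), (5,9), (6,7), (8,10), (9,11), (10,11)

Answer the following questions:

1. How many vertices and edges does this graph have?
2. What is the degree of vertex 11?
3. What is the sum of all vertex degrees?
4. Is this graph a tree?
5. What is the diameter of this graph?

Count: 12 vertices, 15 edges.
Vertex 11 has neighbors [0, 9, 10], degree = 3.
Handshaking lemma: 2 * 15 = 30.
A tree on 12 vertices has 11 edges. This graph has 15 edges (4 extra). Not a tree.
Diameter (longest shortest path) = 4.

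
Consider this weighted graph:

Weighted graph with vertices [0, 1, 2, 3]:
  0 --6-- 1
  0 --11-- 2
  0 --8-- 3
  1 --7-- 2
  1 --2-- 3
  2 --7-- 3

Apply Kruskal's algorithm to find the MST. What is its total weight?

Applying Kruskal's algorithm (sort edges by weight, add if no cycle):
  Add (1,3) w=2
  Add (0,1) w=6
  Add (1,2) w=7
  Skip (2,3) w=7 (creates cycle)
  Skip (0,3) w=8 (creates cycle)
  Skip (0,2) w=11 (creates cycle)
MST weight = 15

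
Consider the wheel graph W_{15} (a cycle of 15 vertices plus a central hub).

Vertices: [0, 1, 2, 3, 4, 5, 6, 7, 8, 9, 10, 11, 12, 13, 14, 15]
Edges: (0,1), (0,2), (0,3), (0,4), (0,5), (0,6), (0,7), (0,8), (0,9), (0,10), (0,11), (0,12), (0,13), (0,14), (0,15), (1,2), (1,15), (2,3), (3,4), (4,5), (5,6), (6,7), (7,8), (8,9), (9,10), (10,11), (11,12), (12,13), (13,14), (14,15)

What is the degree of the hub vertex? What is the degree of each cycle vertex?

The hub connects to all 15 cycle vertices, so deg(hub) = 15.
Each cycle vertex connects to 2 neighbors on the cycle plus the hub, so deg(cycle vertex) = 3.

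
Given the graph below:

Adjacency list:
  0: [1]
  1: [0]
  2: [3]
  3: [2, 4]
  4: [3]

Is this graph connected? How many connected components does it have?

Checking connectivity: the graph has 2 connected component(s).
Components: [[0, 1], [2, 3, 4]]. The graph is NOT connected.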